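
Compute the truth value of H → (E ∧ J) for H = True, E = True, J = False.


H = True, E = True, J = False
Step 1: E ∧ J = True AND False = False
Step 2: H → (False): false only when H=True and consequent=False.
Result: False

False


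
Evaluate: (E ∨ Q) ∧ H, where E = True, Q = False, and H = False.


E = True, Q = False, H = False
Step 1: E ∨ Q = True OR False = True
Step 2: True ∧ H = True AND False = False
OR is true when at least one operand is true; AND requires both.

False


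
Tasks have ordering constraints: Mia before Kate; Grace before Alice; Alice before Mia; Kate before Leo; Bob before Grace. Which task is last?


Constraints: Mia before Kate; Grace before Alice; Alice before Mia; Kate before Leo; Bob before Grace
The last task can have nothing scheduled after it, so it must never appear on the left of a 'before'.
Tasks appearing before some other task: Mia, Grace, Alice, Kate, Bob.
The only task not in that list is Leo → it is last.

Leo


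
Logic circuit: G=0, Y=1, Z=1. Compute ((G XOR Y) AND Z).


G XOR Y = 0^1 = 1
1 AND 1 = 1

1


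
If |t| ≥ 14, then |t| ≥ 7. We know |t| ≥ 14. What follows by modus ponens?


Modus ponens: P → Q, P ⊢ Q
P: |t| ≥ 14
Q: |t| ≥ 7
We have P → Q and P is true.
By modus ponens, Q must be true.

|t| ≥ 7


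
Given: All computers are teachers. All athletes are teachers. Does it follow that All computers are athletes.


Premise 1: All computers are teachers.
Premise 2: All athletes are teachers.
Conclusion: All computers are athletes.
Fallacy: undistributed middle. teachers is predicate in both.
Counterexample: computers and athletes could be disjoint subsets of teachers.

Invalid


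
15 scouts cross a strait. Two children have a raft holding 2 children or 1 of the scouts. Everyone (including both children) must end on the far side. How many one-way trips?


Per crossing of one of the scouts: children→, one←, one of the scouts→, one← = 4 trips
15 × 4 = 60, + 1 final children→ = 61
Minimum trips = 61

61


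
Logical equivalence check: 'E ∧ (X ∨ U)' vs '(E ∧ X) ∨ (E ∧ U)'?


Expression 1: E ∧ (X ∨ U)
Expression 2: (E ∧ X) ∨ (E ∧ U)
Truth table (E X U | Expr1 Expr2):
  T T T |   T     T
  T T F |   T     T
  T F T |   T     T
  T F F |   F     F
  F T T |   F     F
  F T F |   F     F
  F F T |   F     F
  F F F |   F     F
All 8 rows agree, so the expressions are logically equivalent.

Yes


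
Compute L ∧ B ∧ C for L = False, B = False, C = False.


L = False, B = False, C = False
Step 1: L ∧ B = False AND False = False
Step 2: (False) ∧ C = (False) AND False = False
AND is true only when ALL operands are true.

False


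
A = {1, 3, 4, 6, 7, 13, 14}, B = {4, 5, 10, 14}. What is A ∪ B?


A = {1, 3, 4, 6, 7, 13, 14}
B = {4, 5, 10, 14}
Operation: union
All elements combined: 1, 3, 4, 5, 6, 7, 10, 13, 14

{1, 3, 4, 5, 6, 7, 10, 13, 14}


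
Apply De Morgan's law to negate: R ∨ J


De Morgan's law: ¬(P ∨ Q) ≡ ¬P ∧ ¬Q
¬(R ∨ J) = ¬R ∧ ¬J

¬R ∧ ¬J


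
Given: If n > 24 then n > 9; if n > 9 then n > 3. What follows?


Hypothetical syllogism: P → Q, Q → R ⊢ P → R
Premise 1: n > 24 → n > 9
Premise 2: n > 9 → n > 3
Chain the implications: the middle term (n > 9) links the two.
Conclusion: If n > 24, then n > 3.

If n > 24, then n > 3.


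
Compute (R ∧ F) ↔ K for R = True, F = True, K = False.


R = True, F = True, K = False
Step 1: R ∧ F = True AND True = True
Step 2: (True) ↔ K: true when both sides have same truth value.
Result: True ↔ False = False

False


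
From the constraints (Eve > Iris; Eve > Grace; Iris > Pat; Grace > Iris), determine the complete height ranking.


Constraints: Eve > Iris; Eve > Grace; Iris > Pat; Grace > Iris
Method: at each step, the next-highest is the one remaining person who never appears on the smaller side of a constraint between remaining people.
  Step 1: remaining {Pat, Grace, Iris, Eve}; on the smaller side: {Pat, Grace, Iris} → Eve is next (Eve > Iris; Eve > Grace).
  Step 2: remaining {Pat, Grace, Iris}; on the smaller side: {Pat, Iris} → Grace is next (Grace > Iris).
  Step 3: remaining {Pat, Iris}; on the smaller side: {Pat} → Iris is next (Iris > Pat).
  Step 4: only Pat remains → lowest.
Final ranking (highest to lowest):

Eve > Grace > Iris > Pat


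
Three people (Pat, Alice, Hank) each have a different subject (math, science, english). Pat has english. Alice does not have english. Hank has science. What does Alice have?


From clues:
  Hank → science
  Pat → english
By elimination, Alice gets the remaining.

math


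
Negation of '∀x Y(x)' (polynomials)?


Original: ∀x Y(x)
Rule: ¬∀→∃, ¬∃→∀, negate predicate.
Negation: ∃x ¬Y(x)

∃x ¬Y(x)


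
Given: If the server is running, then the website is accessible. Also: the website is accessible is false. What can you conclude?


Modus tollens: P → Q, ¬Q ⊢ ¬P
P: the server is running
Q: the website is accessible
We have P → Q and Q is false.
By modus tollens, P must be false.

It is not the case that the server is running


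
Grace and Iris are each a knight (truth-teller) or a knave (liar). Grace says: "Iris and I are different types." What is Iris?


Grace says: "Iris and I are different types."
Case 1: Grace is a Knight (truth-teller)
  Statement is true → they ARE different → Iris is a Knave
Case 2: Grace is a Knave (liar)
  Statement is false → they are NOT different → Iris is a Knave
In both cases, Iris is a Knave.

Knave


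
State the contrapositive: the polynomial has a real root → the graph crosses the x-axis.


Original: If the polynomial has a real root, then the graph crosses the x-axis
Contrapositive: If ¬Q, then ¬P
Negate Q: not (the graph crosses the x-axis)
Negate P: not (the polynomial has a real root)

If not (the graph crosses the x-axis), then not (the polynomial has a real root).


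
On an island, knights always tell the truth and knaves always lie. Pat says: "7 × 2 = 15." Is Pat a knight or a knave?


Statement: "7 × 2 = 15."
Actual: 7 × 2 = 14
Claimed: 15
Statement is FALSE → Pat lies → Knave

Knave


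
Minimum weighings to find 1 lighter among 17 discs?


Each weighing has 3 outcomes (left heavy / balance / right heavy), so k weighings distinguish at most 3^k cases; splitting into three near-equal groups achieves this.
Need 3^k ≥ 17: 3^2 = 9 < 17 ≤ 3^3 = 27
k = ⌈log₃(17)⌉ = 3

3


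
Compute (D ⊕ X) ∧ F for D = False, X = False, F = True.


D = False, X = False, F = True
Step 1: D ⊕ X = False XOR False = False
Step 2: False ∧ F = False AND True = False
XOR true when exactly one of D,X is true; then AND with F.

False


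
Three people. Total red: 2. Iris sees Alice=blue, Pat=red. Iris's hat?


Total red = 2, seen red = 1
Own red = 2 - 1 = 1
Iris's hat is red.

red


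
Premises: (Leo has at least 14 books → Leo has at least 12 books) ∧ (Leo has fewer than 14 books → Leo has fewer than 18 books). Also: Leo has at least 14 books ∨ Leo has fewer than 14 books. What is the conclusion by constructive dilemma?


Constructive dilemma: (P → Q) ∧ (R → S), P ∨ R ⊢ Q ∨ S
Premise 1: Leo has at least 14 books → Leo has at least 12 books
Premise 2: Leo has fewer than 14 books → Leo has fewer than 18 books
Premise 3: Leo has at least 14 books ∨ Leo has fewer than 14 books
Case 1: Assuming Leo has at least 14 books, then by Premise 1, Leo has at least 12 books.
Case 2: Assuming Leo has fewer than 14 books, then by Premise 2, Leo has fewer than 18 books.
Since one of Leo has at least 14 books or Leo has fewer than 14 books must hold, we get Leo has at least 12 books or Leo has fewer than 18 books.

Leo has at least 12 books or Leo has fewer than 18 books.


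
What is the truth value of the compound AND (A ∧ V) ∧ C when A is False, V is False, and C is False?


A = False, V = False, C = False
Step 1: A ∧ V = False AND False = False
Step 2: False ∧ C = False AND False = False
AND is true only when ALL operands are true.

False


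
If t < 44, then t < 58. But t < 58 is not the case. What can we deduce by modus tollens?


Modus tollens: P → Q, ¬Q ⊢ ¬P
P: t < 44
Q: t < 58
We have P → Q and Q is false.
By modus tollens, P must be false.

It is not the case that t < 44


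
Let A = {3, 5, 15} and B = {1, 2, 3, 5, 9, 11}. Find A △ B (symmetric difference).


A = {3, 5, 15}
B = {1, 2, 3, 5, 9, 11}
Operation: symmetric difference
In A only: [15], in B only: [1, 2, 9, 11]

{1, 2, 9, 11, 15}


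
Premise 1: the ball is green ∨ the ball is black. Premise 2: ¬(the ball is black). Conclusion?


Disjunctive syllogism: P ∨ Q, ¬P ⊢ Q
Disjunction: the ball is green ∨ the ball is black
We know it is not the case that the ball is black.
By disjunctive syllogism, the other disjunct must be true.

The ball is green


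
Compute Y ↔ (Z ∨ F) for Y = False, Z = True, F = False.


Y = False, Z = True, F = False
Step 1: Z ∨ F = True OR False = True
Step 2: Y ↔ (True): true when both sides have same truth value.
Result: False ↔ True = False

False


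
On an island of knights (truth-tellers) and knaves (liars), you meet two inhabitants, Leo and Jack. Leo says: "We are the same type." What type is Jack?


Leo says: "We are the same type."
Case 1: Leo is a Knight (truth-teller)
  Statement is true → they ARE the same → Jack is also a Knight
Case 2: Leo is a Knave (liar)
  Statement is false → they are NOT the same → Jack is a Knight
In both cases, Jack is a Knight.

Knight


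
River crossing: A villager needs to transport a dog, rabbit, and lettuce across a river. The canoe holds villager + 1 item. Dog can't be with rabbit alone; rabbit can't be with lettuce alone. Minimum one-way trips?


1. villager+rabbit → 2. villager ← 3. villager+dog → 4. villager+rabbit ← 5. villager+lettuce → 6. villager ← 7. villager+rabbit →
Minimum trips = 7

7


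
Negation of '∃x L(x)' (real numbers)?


Original: ∃x L(x)
Rule: ¬∀→∃, ¬∃→∀, negate predicate.
Negation: ∀x ¬L(x)

∀x ¬L(x)


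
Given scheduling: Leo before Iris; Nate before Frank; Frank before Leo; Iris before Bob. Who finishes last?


Constraints: Leo before Iris; Nate before Frank; Frank before Leo; Iris before Bob
The last task can have nothing scheduled after it, so it must never appear on the left of a 'before'.
Tasks appearing before some other task: Leo, Nate, Frank, Iris.
The only task not in that list is Bob → it is last.

Bob


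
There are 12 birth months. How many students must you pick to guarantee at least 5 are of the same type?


Pigeonhole: to guarantee k in one of n categories, need (k-1)×n + 1.
k = 5, n = 12
Minimum = (5-1) × 12 + 1 = 4 × 12 + 1

49


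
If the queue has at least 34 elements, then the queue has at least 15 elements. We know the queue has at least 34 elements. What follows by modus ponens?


Modus ponens: P → Q, P ⊢ Q
P: the queue has at least 34 elements
Q: the queue has at least 15 elements
We have P → Q and P is true.
By modus ponens, Q must be true.

The queue has at least 15 elements


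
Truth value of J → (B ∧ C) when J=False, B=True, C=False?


J = False, B = True, C = False
Expression: J → (B ∧ C)
Step 1: B ∧ C = True AND False = False
Step 2: J → (False) = False → False = True

True


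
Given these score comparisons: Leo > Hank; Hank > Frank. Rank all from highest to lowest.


Constraints: Leo > Hank; Hank > Frank
Method: at each step, the next-highest is the one remaining person who never appears on the smaller side of a constraint between remaining people.
  Step 1: remaining {Leo, Frank, Hank}; on the smaller side: {Frank, Hank} → Leo is next (Leo > Hank).
  Step 2: remaining {Frank, Hank}; on the smaller side: {Frank} → Hank is next (Hank > Frank).
  Step 3: only Frank remains → lowest.
Final ranking (highest to lowest):

Leo > Hank > Frank


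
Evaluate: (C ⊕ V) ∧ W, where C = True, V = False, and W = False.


C = True, V = False, W = False
Step 1: C ⊕ V = True XOR False = True
Step 2: True ∧ W = True AND False = False
XOR true when exactly one of C,V is true; then AND with W.

False


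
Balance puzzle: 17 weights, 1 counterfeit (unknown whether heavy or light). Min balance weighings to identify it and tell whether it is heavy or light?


Let n = 17. 34 possibilities (n weights × lighter/heavier); each weighing has 3 outcomes.
Bound for k weighings: say the first weighing puts j weights on each pan. If it tips, the 2j weighed weights remain suspects (each with a known direction) and k-1 weighings give 3^(k-1) outcomes; 3^(k-1) is odd, so 2j ≤ 3^(k-1) - 1. If it balances, the n - 2j unweighed weights remain with direction unknown: 2(n - 2j) ≤ 3^(k-1) - 1 by the same parity argument. Adding, n ≤ (3^(k-1) - 1) + (3^(k-1) - 1)/2 = (3^k - 3)/2, and the classical three-group strategy achieves this (3 weights in 2 weighings, 12 in 3, 39 in 4, 120 in 5).
So we need the smallest k with (3^k - 3)/2 ≥ 17.
k = 3: (3^3 - 3)/2 = 12 < 17 ✗
k = 4: (3^4 - 3)/2 = 39 ≥ 17 ✓

4


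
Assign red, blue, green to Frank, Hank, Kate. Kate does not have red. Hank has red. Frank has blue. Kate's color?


From clues:
  Frank → blue
  Hank → red
By elimination, Kate gets the remaining.

green


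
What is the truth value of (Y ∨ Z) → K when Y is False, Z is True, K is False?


Y = False, Z = True, K = False
Step 1: Y ∨ Z = False OR True = True
Step 2: (True) → K: false only when antecedent=True and K=False.
Result: False

False


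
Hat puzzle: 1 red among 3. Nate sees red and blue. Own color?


Total red = 1, seen red = 1
Own red = 1 - 1 = 0
Nate's hat is blue.

blue


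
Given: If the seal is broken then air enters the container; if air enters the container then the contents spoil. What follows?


Hypothetical syllogism: P → Q, Q → R ⊢ P → R
Premise 1: the seal is broken → air enters the container
Premise 2: air enters the container → the contents spoil
Chain the implications: the middle term (air enters the container) links the two.
Conclusion: If the seal is broken, then the contents spoil.

If the seal is broken, then the contents spoil.


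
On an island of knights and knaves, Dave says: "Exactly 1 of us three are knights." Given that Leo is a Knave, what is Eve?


Dave claims exactly 1 knights among Dave, Leo, Eve.
Given: Leo is a Knave.

Case 1: Dave is a Knight (tells truth)
  Then exactly 1 of the three are knights.
  Counting Dave, Leo: 1 knight(s) so far. Need 0 more → Eve = Knave.
Case 2: Dave is a Knave (lies)
  Then the count is NOT 1.
  If Eve = Knight, count = 1 = 1 → claim would be true, contradicts lie.
  If Eve = Knave, count = 0 ≠ 1 → lie confirmed ✓

Eve is a Knave.

Knave


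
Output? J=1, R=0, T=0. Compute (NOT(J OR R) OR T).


J OR R = 1
NOT(1) = 0
0 OR 0 = 0

0


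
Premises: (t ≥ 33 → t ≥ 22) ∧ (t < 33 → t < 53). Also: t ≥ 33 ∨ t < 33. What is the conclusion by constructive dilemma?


Constructive dilemma: (P → Q) ∧ (R → S), P ∨ R ⊢ Q ∨ S
Premise 1: t ≥ 33 → t ≥ 22
Premise 2: t < 33 → t < 53
Premise 3: t ≥ 33 ∨ t < 33
Case 1: Assuming t ≥ 33, then by Premise 1, t ≥ 22.
Case 2: Assuming t < 33, then by Premise 2, t < 53.
Since one of t ≥ 33 or t < 33 must hold, we get t ≥ 22 or t < 53.

t ≥ 22 or t < 53.


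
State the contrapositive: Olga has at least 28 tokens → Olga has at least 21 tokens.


Original: If Olga has at least 28 tokens, then Olga has at least 21 tokens
Contrapositive: If ¬Q, then ¬P
Negate Q: not (Olga has at least 21 tokens)
Negate P: not (Olga has at least 28 tokens)

If not (Olga has at least 21 tokens), then not (Olga has at least 28 tokens).


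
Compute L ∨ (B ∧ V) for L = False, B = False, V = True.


L = False, B = False, V = True
Step 1: B ∧ V = False AND True = False
Step 2: L ∨ False = False OR False = False
AND evaluated first (higher precedence); then OR applied.

False


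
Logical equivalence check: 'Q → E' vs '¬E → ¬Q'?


Expression 1: Q → E
Expression 2: ¬E → ¬Q
Truth table (Q E | Expr1 Expr2):
  T T |   T     T
  T F |   F     F
  F T |   T     T
  F F |   T     T
All 4 rows agree, so the expressions are logically equivalent.

Yes


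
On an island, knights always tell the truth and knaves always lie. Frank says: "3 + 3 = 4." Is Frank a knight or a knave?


Statement: "3 + 3 = 4."
Actual: 3 + 3 = 6
Claimed: 4
Statement is FALSE → Frank lies → Knave

Knave


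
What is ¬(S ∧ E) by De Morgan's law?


De Morgan's law: ¬(P ∧ Q) ≡ ¬P ∨ ¬Q
¬(S ∧ E) = ¬S ∨ ¬E

¬S ∨ ¬E


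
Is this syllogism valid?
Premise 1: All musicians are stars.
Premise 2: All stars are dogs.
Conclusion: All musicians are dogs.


Premise 1: All musicians are stars.
Premise 2: All stars are dogs.
Conclusion: All musicians are dogs.
Barbara syllogism (AAA-1): All A are B, All B are C → All A are C.
Middle term (stars) distributed in premise 2.

Valid


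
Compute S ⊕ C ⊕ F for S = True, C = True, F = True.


S = True, C = True, F = True
Step 1: S ⊕ C = True XOR True = False
Step 2: False ⊕ F = False XOR True = True
XOR is true when an odd number of operands are true.

True


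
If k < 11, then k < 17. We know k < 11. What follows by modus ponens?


Modus ponens: P → Q, P ⊢ Q
P: k < 11
Q: k < 17
We have P → Q and P is true.
By modus ponens, Q must be true.

k < 17


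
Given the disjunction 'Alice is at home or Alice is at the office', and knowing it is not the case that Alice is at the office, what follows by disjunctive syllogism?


Disjunctive syllogism: P ∨ Q, ¬P ⊢ Q
Disjunction: Alice is at home ∨ Alice is at the office
We know it is not the case that Alice is at the office.
By disjunctive syllogism, the other disjunct must be true.

Alice is at home


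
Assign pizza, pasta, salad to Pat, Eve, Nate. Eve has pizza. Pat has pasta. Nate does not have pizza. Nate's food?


From clues:
  Pat → pasta
  Eve → pizza
By elimination, Nate gets the remaining.

salad


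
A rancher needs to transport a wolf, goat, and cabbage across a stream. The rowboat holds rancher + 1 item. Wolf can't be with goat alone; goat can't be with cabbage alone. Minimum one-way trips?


1. rancher+goat → 2. rancher ← 3. rancher+wolf → 4. rancher+goat ← 5. rancher+cabbage → 6. rancher ← 7. rancher+goat →
Minimum trips = 7

7


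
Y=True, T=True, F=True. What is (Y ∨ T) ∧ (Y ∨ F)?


Y = True, T = True, F = True
Expression: (Y ∨ T) ∧ (Y ∨ F)
Step 1: Y ∨ T = True OR True = True
Step 2: Y ∨ F = True OR True = True
Step 3: (True) ∧ (True) = True AND True = True

True


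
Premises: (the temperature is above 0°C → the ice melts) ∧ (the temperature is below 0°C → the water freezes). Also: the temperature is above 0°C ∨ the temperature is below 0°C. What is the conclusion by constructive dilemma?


Constructive dilemma: (P → Q) ∧ (R → S), P ∨ R ⊢ Q ∨ S
Premise 1: the temperature is above 0°C → the ice melts
Premise 2: the temperature is below 0°C → the water freezes
Premise 3: the temperature is above 0°C ∨ the temperature is below 0°C
Case 1: Assuming the temperature is above 0°C, then by Premise 1, the ice melts.
Case 2: Assuming the temperature is below 0°C, then by Premise 2, the water freezes.
Since one of the temperature is above 0°C or the temperature is below 0°C must hold, we get the ice melts or the water freezes.

The ice melts or the water freezes.


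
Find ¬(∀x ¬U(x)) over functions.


Original: ∀x ¬U(x)
Rule: ¬∀→∃, ¬∃→∀, negate predicate.
Negation: ∃x U(x)

∃x U(x)


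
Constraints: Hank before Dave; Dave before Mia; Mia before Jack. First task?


Constraints: Hank before Dave; Dave before Mia; Mia before Jack
The first task can have nothing scheduled before it, so it must never appear on the right of a 'before'.
Tasks appearing after some 'before': Dave, Mia, Jack.
The only task not in that list is Hank → it is first.

Hank


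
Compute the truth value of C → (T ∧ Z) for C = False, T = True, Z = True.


C = False, T = True, Z = True
Step 1: T ∧ Z = True AND True = True
Step 2: C → (True): false only when C=True and consequent=False.
Result: True

True


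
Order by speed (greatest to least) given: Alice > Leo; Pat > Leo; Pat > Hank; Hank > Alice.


Constraints: Alice > Leo; Pat > Leo; Pat > Hank; Hank > Alice
Method: at each step, the next-highest is the one remaining person who never appears on the smaller side of a constraint between remaining people.
  Step 1: remaining {Alice, Pat, Hank, Leo}; on the smaller side: {Alice, Hank, Leo} → Pat is next (Pat > Leo; Pat > Hank).
  Step 2: remaining {Alice, Hank, Leo}; on the smaller side: {Alice, Leo} → Hank is next (Hank > Alice).
  Step 3: remaining {Alice, Leo}; on the smaller side: {Leo} → Alice is next (Alice > Leo).
  Step 4: only Leo remains → lowest.
Final ranking (highest to lowest):

Pat > Hank > Alice > Leo


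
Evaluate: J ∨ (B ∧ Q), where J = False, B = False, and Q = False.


J = False, B = False, Q = False
Step 1: B ∧ Q = False AND False = False
Step 2: J ∨ False = False OR False = False
AND evaluated first (higher precedence); then OR applied.

False


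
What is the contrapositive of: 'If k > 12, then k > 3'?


Original: If k > 12, then k > 3
Contrapositive: If ¬Q, then ¬P
Negate Q: not (k > 3)
Negate P: not (k > 12)

If not (k > 3), then not (k > 12).


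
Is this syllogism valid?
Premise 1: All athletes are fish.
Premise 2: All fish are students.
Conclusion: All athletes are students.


Premise 1: All athletes are fish.
Premise 2: All fish are students.
Conclusion: All athletes are students.
Barbara syllogism (AAA-1): All A are B, All B are C → All A are C.
Middle term (fish) distributed in premise 2.

Valid


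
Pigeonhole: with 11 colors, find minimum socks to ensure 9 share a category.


Pigeonhole: to guarantee k in one of n categories, need (k-1)×n + 1.
k = 9, n = 11
Minimum = (9-1) × 11 + 1 = 8 × 11 + 1

89


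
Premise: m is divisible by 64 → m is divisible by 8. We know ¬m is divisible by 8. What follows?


Modus tollens: P → Q, ¬Q ⊢ ¬P
P: m is divisible by 64
Q: m is divisible by 8
We have P → Q and Q is false.
By modus tollens, P must be false.

It is not the case that m is divisible by 64


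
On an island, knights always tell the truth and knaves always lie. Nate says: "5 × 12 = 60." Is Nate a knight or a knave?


Statement: "5 × 12 = 60."
Actual: 5 × 12 = 60
Claimed: 60
Statement is TRUE → Nate tells the truth → Knight

Knight


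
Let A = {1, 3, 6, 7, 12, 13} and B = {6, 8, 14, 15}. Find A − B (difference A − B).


A = {1, 3, 6, 7, 12, 13}
B = {6, 8, 14, 15}
Operation: difference A − B
In A but not B: 1, 3, 7, 12, 13

{1, 3, 7, 12, 13}


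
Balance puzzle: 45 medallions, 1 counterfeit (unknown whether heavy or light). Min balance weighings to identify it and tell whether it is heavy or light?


Let n = 45. 90 possibilities (n medallions × lighter/heavier); each weighing has 3 outcomes.
Bound for k weighings: say the first weighing puts j medallions on each pan. If it tips, the 2j weighed medallions remain suspects (each with a known direction) and k-1 weighings give 3^(k-1) outcomes; 3^(k-1) is odd, so 2j ≤ 3^(k-1) - 1. If it balances, the n - 2j unweighed medallions remain with direction unknown: 2(n - 2j) ≤ 3^(k-1) - 1 by the same parity argument. Adding, n ≤ (3^(k-1) - 1) + (3^(k-1) - 1)/2 = (3^k - 3)/2, and the classical three-group strategy achieves this (3 medallions in 2 weighings, 12 in 3, 39 in 4, 120 in 5).
So we need the smallest k with (3^k - 3)/2 ≥ 45.
k = 4: (3^4 - 3)/2 = 39 < 45 ✗
k = 5: (3^5 - 3)/2 = 120 ≥ 45 ✓

5


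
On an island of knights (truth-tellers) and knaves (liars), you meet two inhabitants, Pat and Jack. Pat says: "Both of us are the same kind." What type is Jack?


Pat says: "Both of us are the same kind."
Case 1: Pat is a Knight (truth-teller)
  Statement is true → they ARE the same → Jack is also a Knight
Case 2: Pat is a Knave (liar)
  Statement is false → they are NOT the same → Jack is a Knight
In both cases, Jack is a Knight.

Knight


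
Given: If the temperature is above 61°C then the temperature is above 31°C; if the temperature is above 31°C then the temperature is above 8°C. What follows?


Hypothetical syllogism: P → Q, Q → R ⊢ P → R
Premise 1: the temperature is above 61°C → the temperature is above 31°C
Premise 2: the temperature is above 31°C → the temperature is above 8°C
Chain the implications: the middle term (the temperature is above 31°C) links the two.
Conclusion: If the temperature is above 61°C, then the temperature is above 8°C.

If the temperature is above 61°C, then the temperature is above 8°C.


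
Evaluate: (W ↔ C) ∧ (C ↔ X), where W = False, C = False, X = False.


W = False, C = False, X = False
Step 1: W ↔ C is true when W and C have the same value. Result: True
Step 2: C ↔ X is true when C and X have the same value. Result: True
Step 3: True ∧ True = True

True


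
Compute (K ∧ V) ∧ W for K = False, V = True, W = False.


K = False, V = True, W = False
Step 1: K ∧ V = False AND True = False
Step 2: False ∧ W = False AND False = False
AND is true only when ALL operands are true.

False


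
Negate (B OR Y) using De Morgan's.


De Morgan's law: ¬(P ∨ Q) ≡ ¬P ∧ ¬Q
¬(B ∨ Y) = ¬B ∧ ¬Y

¬B ∧ ¬Y


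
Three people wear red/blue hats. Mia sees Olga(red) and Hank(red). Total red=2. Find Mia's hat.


Total red = 2, seen red = 2
Own red = 2 - 2 = 0
Mia's hat is blue.

blue


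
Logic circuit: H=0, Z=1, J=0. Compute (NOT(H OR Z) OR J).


H OR Z = 1
NOT(1) = 0
0 OR 0 = 0

0


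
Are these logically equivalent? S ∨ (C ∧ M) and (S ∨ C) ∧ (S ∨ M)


Expression 1: S ∨ (C ∧ M)
Expression 2: (S ∨ C) ∧ (S ∨ M)
Truth table (S C M | Expr1 Expr2):
  T T T |   T     T
  T T F |   T     T
  T F T |   T     T
  T F F |   T     T
  F T T |   T     T
  F T F |   F     F
  F F T |   F     F
  F F F |   F     F
All 8 rows agree, so the expressions are logically equivalent.

Yes


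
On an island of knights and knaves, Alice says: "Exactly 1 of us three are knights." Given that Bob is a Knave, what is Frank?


Alice claims exactly 1 knights among Alice, Bob, Frank.
Given: Bob is a Knave.

Case 1: Alice is a Knight (tells truth)
  Then exactly 1 of the three are knights.
  Counting Alice, Bob: 1 knight(s) so far. Need 0 more → Frank = Knave.
Case 2: Alice is a Knave (lies)
  Then the count is NOT 1.
  If Frank = Knight, count = 1 = 1 → claim would be true, contradicts lie.
  If Frank = Knave, count = 0 ≠ 1 → lie confirmed ✓

Frank is a Knave.

Knave


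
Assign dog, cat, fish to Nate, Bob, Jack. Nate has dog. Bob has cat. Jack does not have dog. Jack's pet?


From clues:
  Bob → cat
  Nate → dog
By elimination, Jack gets the remaining.

fish


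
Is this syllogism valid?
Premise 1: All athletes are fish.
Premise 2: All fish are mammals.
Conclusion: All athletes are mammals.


Premise 1: All athletes are fish.
Premise 2: All fish are mammals.
Conclusion: All athletes are mammals.
Barbara syllogism (AAA-1): All A are B, All B are C → All A are C.
Middle term (fish) distributed in premise 2.

Valid


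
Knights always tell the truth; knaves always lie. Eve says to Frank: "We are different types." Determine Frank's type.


Eve says: "We are different types."
Case 1: Eve is a Knight (truth-teller)
  Statement is true → they ARE different → Frank is a Knave
Case 2: Eve is a Knave (liar)
  Statement is false → they are NOT different → Frank is a Knave
In both cases, Frank is a Knave.

Knave


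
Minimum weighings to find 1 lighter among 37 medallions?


Each weighing has 3 outcomes (left heavy / balance / right heavy), so k weighings distinguish at most 3^k cases; splitting into three near-equal groups achieves this.
Need 3^k ≥ 37: 3^3 = 27 < 37 ≤ 3^4 = 81
k = ⌈log₃(37)⌉ = 4

4


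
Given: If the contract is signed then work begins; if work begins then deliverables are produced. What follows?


Hypothetical syllogism: P → Q, Q → R ⊢ P → R
Premise 1: the contract is signed → work begins
Premise 2: work begins → deliverables are produced
Chain the implications: the middle term (work begins) links the two.
Conclusion: If the contract is signed, then deliverables are produced.

If the contract is signed, then deliverables are produced.


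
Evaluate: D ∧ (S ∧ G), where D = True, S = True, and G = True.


D = True, S = True, G = True
Step 1: S ∧ G = True AND True = True
Step 2: D ∧ True = True AND True = True
AND is true only when ALL operands are true.

True


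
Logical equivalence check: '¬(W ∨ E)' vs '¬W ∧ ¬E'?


Expression 1: ¬(W ∨ E)
Expression 2: ¬W ∧ ¬E
Truth table (W E | Expr1 Expr2):
  T T |   F     F
  T F |   F     F
  F T |   F     F
  F F |   T     T
All 4 rows agree, so the expressions are logically equivalent.

Yes


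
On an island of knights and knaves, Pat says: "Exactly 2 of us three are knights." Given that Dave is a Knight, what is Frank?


Pat claims exactly 2 knights among Pat, Dave, Frank.
Given: Dave is a Knight.

Case 1: Pat is a Knight (tells truth)
  Then exactly 2 of the three are knights.
  Counting Pat, Dave: 2 knight(s) so far. Need 0 more → Frank = Knave.
Case 2: Pat is a Knave (lies)
  Then the count is NOT 2.
  If Frank = Knight, count = 2 = 2 → claim would be true, contradicts lie.
  If Frank = Knave, count = 1 ≠ 2 → lie confirmed ✓

Frank is a Knave.

Knave


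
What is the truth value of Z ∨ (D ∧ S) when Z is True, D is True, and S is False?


Z = True, D = True, S = False
Step 1: D ∧ S = True AND False = False
Step 2: Z ∨ False = True OR False = True
AND evaluated first (higher precedence); then OR applied.

True


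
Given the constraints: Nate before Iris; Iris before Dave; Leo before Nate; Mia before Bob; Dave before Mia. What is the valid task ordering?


Constraints: Nate before Iris; Iris before Dave; Leo before Nate; Mia before Bob; Dave before Mia
Method: repeatedly schedule the remaining task that has no remaining task required before it.
  Step 1: remaining {Iris, Leo, Bob, Mia, Nate, Dave}; every task except Leo still has a predecessor pending → schedule Leo.
  Step 2: remaining {Iris, Bob, Mia, Nate, Dave}; every task except Nate still has a predecessor pending → schedule Nate.
  Step 3: remaining {Iris, Bob, Mia, Dave}; every task except Iris still has a predecessor pending → schedule Iris.
  Step 4: remaining {Bob, Mia, Dave}; every task except Dave still has a predecessor pending → schedule Dave.
  Step 5: remaining {Bob, Mia}; every task except Mia still has a predecessor pending → schedule Mia.
  Step 6: only Bob remains → schedule Bob.
Resulting order:

Leo → Nate → Iris → Dave → Mia → Bob


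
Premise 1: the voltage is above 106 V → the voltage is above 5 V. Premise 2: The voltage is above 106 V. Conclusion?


Modus ponens: P → Q, P ⊢ Q
P: the voltage is above 106 V
Q: the voltage is above 5 V
We have P → Q and P is true.
By modus ponens, Q must be true.

The voltage is above 5 V


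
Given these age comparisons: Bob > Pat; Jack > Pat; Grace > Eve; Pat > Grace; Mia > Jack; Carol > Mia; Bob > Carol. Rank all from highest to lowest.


Constraints: Bob > Pat; Jack > Pat; Grace > Eve; Pat > Grace; Mia > Jack; Carol > Mia; Bob > Carol
Method: at each step, the next-highest is the one remaining person who never appears on the smaller side of a constraint between remaining people.
  Step 1: remaining {Bob, Eve, Jack, Mia, Grace, Pat, Carol}; on the smaller side: {Eve, Jack, Mia, Grace, Pat, Carol} → Bob is next (Bob > Pat; Bob > Carol).
  Step 2: remaining {Eve, Jack, Mia, Grace, Pat, Carol}; on the smaller side: {Eve, Jack, Mia, Grace, Pat} → Carol is next (Carol > Mia).
  Step 3: remaining {Eve, Jack, Mia, Grace, Pat}; on the smaller side: {Eve, Jack, Grace, Pat} → Mia is next (Mia > Jack).
  Step 4: remaining {Eve, Jack, Grace, Pat}; on the smaller side: {Eve, Grace, Pat} → Jack is next (Jack > Pat).
  Step 5: remaining {Eve, Grace, Pat}; on the smaller side: {Eve, Grace} → Pat is next (Pat > Grace).
  Step 6: remaining {Eve, Grace}; on the smaller side: {Eve} → Grace is next (Grace > Eve).
  Step 7: only Eve remains → lowest.
Final ranking (highest to lowest):

Bob > Carol > Mia > Jack > Pat > Grace > Eve


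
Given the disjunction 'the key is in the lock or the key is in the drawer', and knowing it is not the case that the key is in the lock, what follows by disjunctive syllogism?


Disjunctive syllogism: P ∨ Q, ¬P ⊢ Q
Disjunction: the key is in the lock ∨ the key is in the drawer
We know it is not the case that the key is in the lock.
By disjunctive syllogism, the other disjunct must be true.

The key is in the drawer


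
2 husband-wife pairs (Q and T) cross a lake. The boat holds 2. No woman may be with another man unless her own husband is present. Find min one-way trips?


Label couples Q and T.
1. WQ+WT → (far: WQ,WT; near: HQ,HT)
2. WQ ←   (far: WT; near: HQ,HT,WQ)
3. HQ+HT → (far: HQ,HT,WT; near: WQ)
4. HQ ←   (far: HT,WT; near: HQ,WQ)  — HQ returns, since WQ is alone on near bank
5. HQ+WQ → (far: all four; near: empty)
Every state respects the constraint.
Minimum trips = 5

5


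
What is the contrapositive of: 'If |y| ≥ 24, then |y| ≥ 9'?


Original: If |y| ≥ 24, then |y| ≥ 9
Contrapositive: If ¬Q, then ¬P
Negate Q: not (|y| ≥ 9)
Negate P: not (|y| ≥ 24)

If not (|y| ≥ 9), then not (|y| ≥ 24).


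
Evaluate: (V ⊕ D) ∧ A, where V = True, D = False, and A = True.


V = True, D = False, A = True
Step 1: V ⊕ D = True XOR False = True
Step 2: True ∧ A = True AND True = True
XOR true when exactly one of V,D is true; then AND with A.

True


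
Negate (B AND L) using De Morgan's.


De Morgan's law: ¬(P ∧ Q) ≡ ¬P ∨ ¬Q
¬(B ∧ L) = ¬B ∨ ¬L

¬B ∨ ¬L


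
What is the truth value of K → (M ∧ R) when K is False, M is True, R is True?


K = False, M = True, R = True
Step 1: M ∧ R = True AND True = True
Step 2: K → (True): false only when K=True and consequent=False.
Result: True

True


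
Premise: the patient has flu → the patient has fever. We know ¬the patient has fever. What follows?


Modus tollens: P → Q, ¬Q ⊢ ¬P
P: the patient has flu
Q: the patient has fever
We have P → Q and Q is false.
By modus tollens, P must be false.

It is not the case that the patient has flu


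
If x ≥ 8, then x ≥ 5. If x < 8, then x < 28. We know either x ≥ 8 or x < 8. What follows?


Constructive dilemma: (P → Q) ∧ (R → S), P ∨ R ⊢ Q ∨ S
Premise 1: x ≥ 8 → x ≥ 5
Premise 2: x < 8 → x < 28
Premise 3: x ≥ 8 ∨ x < 8
Case 1: Assuming x ≥ 8, then by Premise 1, x ≥ 5.
Case 2: Assuming x < 8, then by Premise 2, x < 28.
Since one of x ≥ 8 or x < 8 must hold, we get x ≥ 5 or x < 28.

x ≥ 5 or x < 28.


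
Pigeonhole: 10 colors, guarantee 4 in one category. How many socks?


Pigeonhole: to guarantee k in one of n categories, need (k-1)×n + 1.
k = 4, n = 10
Minimum = (4-1) × 10 + 1 = 3 × 10 + 1

31


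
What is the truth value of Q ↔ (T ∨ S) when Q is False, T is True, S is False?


Q = False, T = True, S = False
Step 1: T ∨ S = True OR False = True
Step 2: Q ↔ (True): true when both sides have same truth value.
Result: False ↔ True = False

False


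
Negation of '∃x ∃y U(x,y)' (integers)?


Original: ∃x ∃y U(x,y)
Rule: ¬∀→∃, ¬∃→∀, negate predicate.
Negation: ∀x ∀y ¬U(x,y)

∀x ∀y ¬U(x,y)


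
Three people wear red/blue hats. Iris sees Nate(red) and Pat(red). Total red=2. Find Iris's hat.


Total red = 2, seen red = 2
Own red = 2 - 2 = 0
Iris's hat is blue.

blue


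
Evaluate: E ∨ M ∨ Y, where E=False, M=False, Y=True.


E = False, M = False, Y = True
Expression: E ∨ M ∨ Y
Step 1: E ∨ M = False OR False = False
Step 2: (False) ∨ Y = False OR True = True

True


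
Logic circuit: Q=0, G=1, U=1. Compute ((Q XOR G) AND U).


Q XOR G = 0^1 = 1
1 AND 1 = 1

1


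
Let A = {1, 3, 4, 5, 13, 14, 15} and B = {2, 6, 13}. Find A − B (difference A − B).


A = {1, 3, 4, 5, 13, 14, 15}
B = {2, 6, 13}
Operation: difference A − B
In A but not B: 1, 3, 4, 5, 14, 15

{1, 3, 4, 5, 14, 15}


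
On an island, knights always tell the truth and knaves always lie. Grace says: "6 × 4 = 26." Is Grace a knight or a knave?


Statement: "6 × 4 = 26."
Actual: 6 × 4 = 24
Claimed: 26
Statement is FALSE → Grace lies → Knave

Knave


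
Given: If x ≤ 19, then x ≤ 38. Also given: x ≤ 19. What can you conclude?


Modus ponens: P → Q, P ⊢ Q
P: x ≤ 19
Q: x ≤ 38
We have P → Q and P is true.
By modus ponens, Q must be true.

x ≤ 38


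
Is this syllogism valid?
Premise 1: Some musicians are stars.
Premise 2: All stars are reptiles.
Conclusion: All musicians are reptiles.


Premise 1: Some musicians are stars.
Premise 2: All stars are reptiles.
Conclusion: All musicians are reptiles.
Fallacy: illicit minor. The minor term (musicians) is distributed in the conclusion ('All musicians ...') but undistributed in its premise ('Some musicians are stars' doesn't cover all musicians).
Only 'Some musicians are reptiles' follows, not 'All'.

Invalid


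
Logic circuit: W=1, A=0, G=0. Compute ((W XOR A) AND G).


W XOR A = 1^0 = 1
1 AND 0 = 0

0


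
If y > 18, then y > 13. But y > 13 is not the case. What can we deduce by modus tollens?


Modus tollens: P → Q, ¬Q ⊢ ¬P
P: y > 18
Q: y > 13
We have P → Q and Q is false.
By modus tollens, P must be false.

It is not the case that y > 18


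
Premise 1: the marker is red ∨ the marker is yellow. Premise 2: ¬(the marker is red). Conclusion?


Disjunctive syllogism: P ∨ Q, ¬P ⊢ Q
Disjunction: the marker is red ∨ the marker is yellow
We know it is not the case that the marker is red.
By disjunctive syllogism, the other disjunct must be true.

The marker is yellow


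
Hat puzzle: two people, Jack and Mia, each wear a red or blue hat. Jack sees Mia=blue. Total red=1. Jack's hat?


Total red = 1, Mia = blue
Red accounted for: 0
Remaining for Jack: 1
Jack's hat is red.

red


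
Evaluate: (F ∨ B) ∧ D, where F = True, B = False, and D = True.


F = True, B = False, D = True
Step 1: F ∨ B = True OR False = True
Step 2: True ∧ D = True AND True = True
OR is true when at least one operand is true; AND requires both.

True


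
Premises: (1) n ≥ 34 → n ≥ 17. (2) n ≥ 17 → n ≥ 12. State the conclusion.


Hypothetical syllogism: P → Q, Q → R ⊢ P → R
Premise 1: n ≥ 34 → n ≥ 17
Premise 2: n ≥ 17 → n ≥ 12
Chain the implications: the middle term (n ≥ 17) links the two.
Conclusion: If n ≥ 34, then n ≥ 12.

If n ≥ 34, then n ≥ 12.


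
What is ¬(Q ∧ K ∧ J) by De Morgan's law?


De Morgan's law: ¬(P ∧ Q ∧ R) ≡ ¬P ∨ ¬Q ∨ ¬R
¬(Q ∧ K ∧ J) = ¬Q ∨ ¬K ∨ ¬J

¬Q ∨ ¬K ∨ ¬J


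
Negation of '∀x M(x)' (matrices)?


Original: ∀x M(x)
Rule: ¬∀→∃, ¬∃→∀, negate predicate.
Negation: ∃x ¬M(x)

∃x ¬M(x)


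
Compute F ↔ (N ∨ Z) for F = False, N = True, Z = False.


F = False, N = True, Z = False
Step 1: N ∨ Z = True OR False = True
Step 2: F ↔ (True): true when both sides have same truth value.
Result: False ↔ True = False

False


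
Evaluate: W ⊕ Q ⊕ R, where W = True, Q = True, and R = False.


W = True, Q = True, R = False
Step 1: W ⊕ Q = True XOR True = False
Step 2: False ⊕ R = False XOR False = False
XOR is true when an odd number of operands are true.

False
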